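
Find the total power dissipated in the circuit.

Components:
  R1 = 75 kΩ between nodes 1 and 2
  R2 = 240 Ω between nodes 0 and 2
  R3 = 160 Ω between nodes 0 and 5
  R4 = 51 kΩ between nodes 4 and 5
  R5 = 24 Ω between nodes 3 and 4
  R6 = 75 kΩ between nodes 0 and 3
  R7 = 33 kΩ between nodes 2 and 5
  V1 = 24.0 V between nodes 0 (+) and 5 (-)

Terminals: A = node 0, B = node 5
Nodal analysis, taking node 5 as the 0 V reference.
Source V1 fixes V_0 = 24 V.
KCL at each unknown node (sum of currents leaving = 0; resistances in Ω):
  Node 1: (V_1 - V_2)/75000 = 0
  Node 2: (V_2 - V_1)/75000 + (V_2 - 24)/240 + (V_2 - 0)/33000 = 0
  Node 3: (V_3 - V_4)/24 + (V_3 - 24)/75000 = 0
  Node 4: (V_4 - 0)/51000 + (V_4 - V_3)/24 = 0
Collecting terms (coefficients in siemens):
  0.00001333·V_1 - 0.00001333·V_2 = 0
  0.00421·V_2 - 0.00001333·V_1 = 0.1
  0.04168·V_3 - 0.04167·V_4 = 0.00032
  0.04169·V_4 - 0.04167·V_3 = 0
Solving these 4 simultaneous equations (Gaussian elimination) gives:
  V_1 = 23.83 V, V_2 = 23.83 V, V_3 = 9.717 V, V_4 = 9.712 V
Power in each resistor, P = (ΔV)²/R:
  P_R1 = (23.83 - 23.83)²/75000 = 0 W
  P_R2 = (24 - 23.83)²/240 = 0.0001251 W
  P_R3 = (24 - 0)²/160 = 3.6 W
  P_R4 = (9.712 - 0)²/51000 = 0.00185 W
  P_R5 = (9.717 - 9.712)²/24 = 0.0000008704 W
  P_R6 = (24 - 9.717)²/75000 = 0.00272 W
  P_R7 = (23.83 - 0)²/33000 = 0.0172 W
P_total = P_R1 + P_R2 + P_R3 + P_R4 + P_R5 + P_R6 + P_R7 = 3.622 W

Final answer: 3.622 W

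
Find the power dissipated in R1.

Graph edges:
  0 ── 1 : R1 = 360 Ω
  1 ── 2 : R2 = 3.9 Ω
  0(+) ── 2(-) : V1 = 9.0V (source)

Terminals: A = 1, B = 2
Nodal analysis, taking node 2 as the 0 V reference.
Source V1 fixes V_0 = 9 V.
KCL at each unknown node (sum of currents leaving = 0; resistances in Ω):
  Node 1: (V_1 - 9)/360 + (V_1 - 0)/3.9 = 0
Collecting terms: 0.2592 × V_1 = 0.025  =>  V_1 = 0.09646 V
I_R1 = (V_0 - V_1)/R1 = (9 - 0.09646)/360 = 0.02473 A
P_R1 = I_R1² × R1 = (0.02473)² × 360 = 0.2202 W

Final answer: 0.2202 W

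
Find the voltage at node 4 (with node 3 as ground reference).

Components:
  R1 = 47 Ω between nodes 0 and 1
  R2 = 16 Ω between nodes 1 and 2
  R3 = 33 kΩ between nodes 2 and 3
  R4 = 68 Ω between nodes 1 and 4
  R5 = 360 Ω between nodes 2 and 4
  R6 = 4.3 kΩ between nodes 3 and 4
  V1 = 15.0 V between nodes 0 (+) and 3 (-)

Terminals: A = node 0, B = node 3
Nodal analysis, taking node 3 as the 0 V reference.
Source V1 fixes V_0 = 15 V.
KCL at each unknown node (sum of currents leaving = 0; resistances in Ω):
  Node 1: (V_1 - 15)/47 + (V_1 - V_2)/16 + (V_1 - V_4)/68 = 0
  Node 2: (V_2 - V_1)/16 + (V_2 - 0)/33000 + (V_2 - V_4)/360 = 0
  Node 4: (V_4 - V_1)/68 + (V_4 - V_2)/360 + (V_4 - 0)/4300 = 0
Collecting terms (coefficients in siemens):
  0.09848·V_1 - 0.0625·V_2 - 0.01471·V_4 = 0.3191
  0.06531·V_2 - 0.0625·V_1 - 0.002778·V_4 = 0
  0.01772·V_4 - 0.01471·V_1 - 0.002778·V_2 = 0
Solving these 3 simultaneous equations (Gaussian elimination) gives:
  V_1 = 14.82 V, V_2 = 14.8 V, V_4 = 14.62 V
The requested potential is V_4 = 14.62 V.

Final answer: V_4 = 14.62 V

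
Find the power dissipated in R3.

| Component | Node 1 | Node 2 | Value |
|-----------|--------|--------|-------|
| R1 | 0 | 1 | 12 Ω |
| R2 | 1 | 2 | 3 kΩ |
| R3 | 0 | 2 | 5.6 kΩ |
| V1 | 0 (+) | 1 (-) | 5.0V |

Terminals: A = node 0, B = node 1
Nodal analysis, taking node 1 as the 0 V reference.
Source V1 fixes V_0 = 5 V.
KCL at each unknown node (sum of currents leaving = 0; resistances in Ω):
  Node 2: (V_2 - 0)/3000 + (V_2 - 5)/5600 = 0
Collecting terms: 0.0005119 × V_2 = 0.0008929  =>  V_2 = 1.744 V
I_R3 = (V_0 - V_2)/R3 = (5 - 1.744)/5600 = 0.0005814 A
P_R3 = I_R3² × R3 = (0.0005814)² × 5600 = 0.001893 W

Final answer: 0.001893 W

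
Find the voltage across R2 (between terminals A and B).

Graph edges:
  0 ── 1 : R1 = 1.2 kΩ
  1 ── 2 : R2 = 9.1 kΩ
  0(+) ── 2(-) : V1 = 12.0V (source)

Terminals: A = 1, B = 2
R1 and R2 are in series across V1 (node 0 → node 1 → node 2), and the output A–B is taken across R2, so this is a voltage divider.
Series current: I = V1/(R1 + R2) = 12/(1200 + 9100) = 12/10300 = 0.001165 A
V_R2 = I × R2 = V1 × R2/(R1 + R2) = 12 × 9100/10300 = 10.6 V

Final answer: 10.6 V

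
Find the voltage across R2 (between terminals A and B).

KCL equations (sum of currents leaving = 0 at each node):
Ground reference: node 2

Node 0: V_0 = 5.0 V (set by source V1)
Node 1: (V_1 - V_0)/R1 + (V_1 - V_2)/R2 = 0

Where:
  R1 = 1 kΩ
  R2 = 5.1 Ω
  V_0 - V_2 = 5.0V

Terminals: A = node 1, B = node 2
R1 and R2 are in series across V1 (node 0 → node 1 → node 2), and the output A–B is taken across R2, so this is a voltage divider.
Series current: I = V1/(R1 + R2) = 5/(1000 + 5.1) = 5/1005 = 0.004975 A
V_R2 = I × R2 = V1 × R2/(R1 + R2) = 5 × 5.1/1005 = 0.02537 V

Final answer: 0.02537 V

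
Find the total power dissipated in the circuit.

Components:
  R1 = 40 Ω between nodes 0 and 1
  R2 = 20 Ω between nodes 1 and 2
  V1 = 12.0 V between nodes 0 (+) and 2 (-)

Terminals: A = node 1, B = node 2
Nodal analysis, taking node 2 as the 0 V reference.
Source V1 fixes V_0 = 12 V.
KCL at each unknown node (sum of currents leaving = 0; resistances in Ω):
  Node 1: (V_1 - 12)/40 + (V_1 - 0)/20 = 0
Collecting terms: 0.075 × V_1 = 0.3  =>  V_1 = 4 V
Power in each resistor, P = (ΔV)²/R:
  P_R1 = (12 - 4)²/40 = 1.6 W
  P_R2 = (4 - 0)²/20 = 0.8 W
P_total = P_R1 + P_R2 = 2.4 W

Final answer: 2.4 W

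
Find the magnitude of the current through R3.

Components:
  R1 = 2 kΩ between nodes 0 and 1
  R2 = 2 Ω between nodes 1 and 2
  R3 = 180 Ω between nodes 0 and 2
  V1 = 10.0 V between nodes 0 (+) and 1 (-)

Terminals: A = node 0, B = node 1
Nodal analysis, taking node 1 as the 0 V reference.
Source V1 fixes V_0 = 10 V.
KCL at each unknown node (sum of currents leaving = 0; resistances in Ω):
  Node 2: (V_2 - 0)/2 + (V_2 - 10)/180 = 0
Collecting terms: 0.5056 × V_2 = 0.05556  =>  V_2 = 0.1099 V
I_R3 = (V_0 - V_2)/R3 = (10 - 0.1099)/180 = 0.05495 A
|I_R3| = 0.05495 A

Final answer: |I_R3| = 0.05495 A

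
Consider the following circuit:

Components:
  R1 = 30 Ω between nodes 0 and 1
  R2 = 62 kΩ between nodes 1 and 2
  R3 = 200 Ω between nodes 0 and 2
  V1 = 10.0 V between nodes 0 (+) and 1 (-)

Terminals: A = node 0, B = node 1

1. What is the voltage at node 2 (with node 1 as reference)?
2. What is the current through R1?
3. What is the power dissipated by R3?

Nodal analysis, taking node 1 as the 0 V reference.
Source V1 fixes V_0 = 10 V.
KCL at each unknown node (sum of currents leaving = 0; resistances in Ω):
  Node 2: (V_2 - 0)/62000 + (V_2 - 10)/200 = 0
Collecting terms: 0.005016 × V_2 = 0.05  =>  V_2 = 9.968 V
Part 1:
  Read off the nodal solution: V_2 = 9.968 V
Part 2:
  I_R1 = (V_0 - V_1)/R1 = (10 - 0)/30 = 0.3333 A
  Magnitude: I_R1 = 0.3333 A
Part 3:
  I_R3 = (V_0 - V_2)/R3 = (10 - 9.968)/200 = 0.0001608 A
  P_R3 = I_R3² × R3 = (0.0001608)² × 200 = 0.00000517 W

Final answers:
1. V_2 = 9.968 V
2. I_R1 = 0.3333 A
3. P_R3 = 5.17e-06 W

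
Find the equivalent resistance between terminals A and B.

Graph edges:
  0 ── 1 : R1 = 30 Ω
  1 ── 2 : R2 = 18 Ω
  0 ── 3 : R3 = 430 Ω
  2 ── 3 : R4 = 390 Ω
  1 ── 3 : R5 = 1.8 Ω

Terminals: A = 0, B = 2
The network is not a plain series/parallel combination. Inject a 1 A test current into terminal A (node 0) and return it from terminal B (node 2); then R_eq = V_A / (1 A).
Nodal analysis, taking node 2 as the 0 V reference.
Current source I_test pushes 1 A into node 0 and draws it out of node 2.
KCL at each unknown node (sum of currents leaving = 0; resistances in Ω):
  Node 0: (V_0 - V_1)/30 + (V_0 - V_3)/430 - 1 = 0
  Node 1: (V_1 - V_0)/30 + (V_1 - 0)/18 + (V_1 - V_3)/1.8 = 0
  Node 3: (V_3 - V_0)/430 + (V_3 - V_1)/1.8 + (V_3 - 0)/390 = 0
Collecting terms (coefficients in siemens):
  0.03566·V_0 - 0.03333·V_1 - 0.002326·V_3 = 1
  0.6444·V_1 - 0.03333·V_0 - 0.5556·V_3 = 0
  0.5604·V_3 - 0.002326·V_0 - 0.5556·V_1 = 0
Solving these 3 simultaneous equations (Gaussian elimination) gives:
  V_0 = 45.25 V, V_1 = 17.2 V, V_3 = 17.24 V
R_eq = V_0 / 1 A = 45.25 Ω

Final answer: 45.25 Ω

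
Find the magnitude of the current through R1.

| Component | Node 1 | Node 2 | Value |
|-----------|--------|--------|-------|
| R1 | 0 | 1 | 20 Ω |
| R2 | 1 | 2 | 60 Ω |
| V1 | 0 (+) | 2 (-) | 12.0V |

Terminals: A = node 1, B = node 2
Nodal analysis, taking node 2 as the 0 V reference.
Source V1 fixes V_0 = 12 V.
KCL at each unknown node (sum of currents leaving = 0; resistances in Ω):
  Node 1: (V_1 - 12)/20 + (V_1 - 0)/60 = 0
Collecting terms: 0.06667 × V_1 = 0.6  =>  V_1 = 9 V
I_R1 = (V_0 - V_1)/R1 = (12 - 9)/20 = 0.15 A
|I_R1| = 0.15 A

Final answer: |I_R1| = 0.15 A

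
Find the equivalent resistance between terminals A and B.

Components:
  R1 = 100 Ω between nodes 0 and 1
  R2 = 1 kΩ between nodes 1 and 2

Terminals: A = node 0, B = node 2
Reduce the network between node 0 (A) and node 2 (B) by series/parallel combination:
  Rs1 = R1 + R2 (series, joined only at node 1) = 100 + 1000 = 1100 Ω
R_eq = 1.1 kΩ

Final answer: 1.1 kΩ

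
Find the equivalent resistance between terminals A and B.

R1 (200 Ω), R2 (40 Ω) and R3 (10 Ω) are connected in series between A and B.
Reduce the network between node 0 (A) and node 3 (B) by series/parallel combination:
  Rs1 = R1 + R2 (series, joined only at node 1) = 200 + 40 = 240 Ω
  Rs2 = R3 + Rs1 (series, joined only at node 2) = 10 + 240 = 250 Ω
R_eq = 250 Ω

Final answer: 250 Ω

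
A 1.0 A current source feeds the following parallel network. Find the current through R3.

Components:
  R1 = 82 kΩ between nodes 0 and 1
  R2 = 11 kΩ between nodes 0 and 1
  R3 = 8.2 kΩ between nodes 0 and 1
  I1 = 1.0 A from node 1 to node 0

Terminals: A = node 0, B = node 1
All resistors sit directly between nodes 0 and 1, so they are in parallel and share one voltage V; the full source current 1 A splits among them.
1/R_par = 1/82000 + 1/11000 + 1/8200 = 0.0002251 S  =>  R_par = 4443 Ω
V = I × R_par = 1 × 4443 = 4443 V
I_R3 = V/R3 = 4443/8200 = 0.5419 A

Final answer: 0.5419 A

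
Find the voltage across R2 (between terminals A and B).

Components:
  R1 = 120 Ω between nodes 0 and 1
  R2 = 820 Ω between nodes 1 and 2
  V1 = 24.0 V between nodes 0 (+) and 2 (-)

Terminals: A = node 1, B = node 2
R1 and R2 are in series across V1 (node 0 → node 1 → node 2), and the output A–B is taken across R2, so this is a voltage divider.
Series current: I = V1/(R1 + R2) = 24/(120 + 820) = 24/940 = 0.02553 A
V_R2 = I × R2 = V1 × R2/(R1 + R2) = 24 × 820/940 = 20.94 V

Final answer: 20.94 V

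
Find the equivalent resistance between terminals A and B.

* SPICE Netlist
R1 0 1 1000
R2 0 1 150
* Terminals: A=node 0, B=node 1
Reduce the network between node 0 (A) and node 1 (B) by series/parallel combination:
  Rp1 = R1 ‖ R2 (parallel, both between nodes 0 and 1) = 1/(1/1000 + 1/150) = 130.4 Ω
R_eq = 130.4 Ω

Final answer: 130.4 Ω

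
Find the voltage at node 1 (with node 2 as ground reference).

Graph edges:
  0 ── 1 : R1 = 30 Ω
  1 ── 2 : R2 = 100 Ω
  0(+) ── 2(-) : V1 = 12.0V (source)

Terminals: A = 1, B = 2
Nodal analysis, taking node 2 as the 0 V reference.
Source V1 fixes V_0 = 12 V.
KCL at each unknown node (sum of currents leaving = 0; resistances in Ω):
  Node 1: (V_1 - 12)/30 + (V_1 - 0)/100 = 0
Collecting terms: 0.04333 × V_1 = 0.4  =>  V_1 = 9.231 V
The requested potential is V_1 = 9.231 V.

Final answer: V_1 = 9.231 V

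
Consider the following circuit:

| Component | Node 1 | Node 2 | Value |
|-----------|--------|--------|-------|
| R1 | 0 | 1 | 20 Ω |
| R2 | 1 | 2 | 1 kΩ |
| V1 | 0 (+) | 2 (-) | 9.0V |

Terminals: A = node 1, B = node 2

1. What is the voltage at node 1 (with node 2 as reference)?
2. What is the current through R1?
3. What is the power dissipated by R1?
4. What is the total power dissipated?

Nodal analysis, taking node 2 as the 0 V reference.
Source V1 fixes V_0 = 9 V.
KCL at each unknown node (sum of currents leaving = 0; resistances in Ω):
  Node 1: (V_1 - 9)/20 + (V_1 - 0)/1000 = 0
Collecting terms: 0.051 × V_1 = 0.45  =>  V_1 = 8.824 V
Part 1:
  Read off the nodal solution: V_1 = 8.824 V
Part 2:
  I_R1 = (V_0 - V_1)/R1 = (9 - 8.824)/20 = 0.008824 A
  Magnitude: I_R1 = 0.008824 A
Part 3:
  I_R1 = (V_0 - V_1)/R1 = (9 - 8.824)/20 = 0.008824 A
  P_R1 = I_R1² × R1 = (0.008824)² × 20 = 0.001557 W
Part 4:
  Power in each resistor, P = (ΔV)²/R:
    P_R1 = (9 - 8.824)²/20 = 0.001557 W
    P_R2 = (8.824 - 0)²/1000 = 0.07785 W
  P_total = P_R1 + P_R2 = 0.07941 W

Final answers:
1. V_1 = 8.824 V
2. I_R1 = 0.008824 A
3. P_R1 = 0.001557 W
4. P_total = 0.07941 W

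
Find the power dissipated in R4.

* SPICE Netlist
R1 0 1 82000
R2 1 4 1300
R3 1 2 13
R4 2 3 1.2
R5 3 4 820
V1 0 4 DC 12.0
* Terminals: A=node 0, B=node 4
Nodal analysis, taking node 4 as the 0 V reference.
Source V1 fixes V_0 = 12 V.
KCL at each unknown node (sum of currents leaving = 0; resistances in Ω):
  Node 1: (V_1 - 12)/82000 + (V_1 - 0)/1300 + (V_1 - V_2)/13 = 0
  Node 2: (V_2 - V_1)/13 + (V_2 - V_3)/1.2 = 0
  Node 3: (V_3 - V_2)/1.2 + (V_3 - 0)/820 = 0
Collecting terms (coefficients in siemens):
  0.0777·V_1 - 0.07692·V_2 = 0.0001463
  0.9103·V_2 - 0.07692·V_1 - 0.8333·V_3 = 0
  0.8346·V_3 - 0.8333·V_2 = 0
Solving these 3 simultaneous equations (Gaussian elimination) gives:
  V_1 = 0.0739 V, V_2 = 0.07275 V, V_3 = 0.07265 V
I_R4 = (V_2 - V_3)/R4 = (0.07275 - 0.07265)/1.2 = 0.00008859 A
P_R4 = I_R4² × R4 = (0.00008859)² × 1.2 = 0.000000009418 W

Final answer: 9.418e-09 W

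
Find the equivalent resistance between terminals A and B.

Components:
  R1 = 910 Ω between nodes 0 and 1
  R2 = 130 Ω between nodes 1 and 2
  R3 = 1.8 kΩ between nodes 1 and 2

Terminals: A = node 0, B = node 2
Reduce the network between node 0 (A) and node 2 (B) by series/parallel combination:
  Rp1 = R2 ‖ R3 (parallel, both between nodes 1 and 2) = 1/(1/130 + 1/1800) = 121.2 Ω
  Rs1 = R1 + Rp1 (series, joined only at node 1) = 910 + 121.2 = 1031 Ω
R_eq = 1.031 kΩ

Final answer: 1.031 kΩ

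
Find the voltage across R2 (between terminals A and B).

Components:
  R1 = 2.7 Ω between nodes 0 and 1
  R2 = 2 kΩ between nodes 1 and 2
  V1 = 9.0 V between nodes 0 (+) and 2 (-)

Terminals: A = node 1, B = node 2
R1 and R2 are in series across V1 (node 0 → node 1 → node 2), and the output A–B is taken across R2, so this is a voltage divider.
Series current: I = V1/(R1 + R2) = 9/(2.7 + 2000) = 9/2003 = 0.004494 A
V_R2 = I × R2 = V1 × R2/(R1 + R2) = 9 × 2000/2003 = 8.988 V

Final answer: 8.988 V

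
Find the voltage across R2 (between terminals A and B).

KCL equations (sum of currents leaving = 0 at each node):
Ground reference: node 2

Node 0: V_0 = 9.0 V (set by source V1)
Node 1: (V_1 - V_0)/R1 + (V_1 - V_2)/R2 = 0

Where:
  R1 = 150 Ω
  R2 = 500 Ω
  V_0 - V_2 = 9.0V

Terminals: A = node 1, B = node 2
R1 and R2 are in series across V1 (node 0 → node 1 → node 2), and the output A–B is taken across R2, so this is a voltage divider.
Series current: I = V1/(R1 + R2) = 9/(150 + 500) = 9/650 = 0.01385 A
V_R2 = I × R2 = V1 × R2/(R1 + R2) = 9 × 500/650 = 6.923 V

Final answer: 6.923 V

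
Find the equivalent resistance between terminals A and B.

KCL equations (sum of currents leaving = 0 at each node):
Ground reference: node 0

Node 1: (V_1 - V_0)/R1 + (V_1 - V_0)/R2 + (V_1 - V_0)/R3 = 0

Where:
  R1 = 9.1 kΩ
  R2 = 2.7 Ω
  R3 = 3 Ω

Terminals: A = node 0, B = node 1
Reduce the network between node 0 (A) and node 1 (B) by series/parallel combination:
  Rp1 = R1 ‖ R2 ‖ R3 (parallel, all between nodes 0 and 1) = 1/(1/9100 + 1/2.7 + 1/3) = 1.421 Ω
R_eq = 1.421 Ω

Final answer: 1.421 Ω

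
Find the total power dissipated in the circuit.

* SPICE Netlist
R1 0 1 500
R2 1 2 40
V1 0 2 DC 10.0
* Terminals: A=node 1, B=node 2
Nodal analysis, taking node 2 as the 0 V reference.
Source V1 fixes V_0 = 10 V.
KCL at each unknown node (sum of currents leaving = 0; resistances in Ω):
  Node 1: (V_1 - 10)/500 + (V_1 - 0)/40 = 0
Collecting terms: 0.027 × V_1 = 0.02  =>  V_1 = 0.7407 V
Power in each resistor, P = (ΔV)²/R:
  P_R1 = (10 - 0.7407)²/500 = 0.1715 W
  P_R2 = (0.7407 - 0)²/40 = 0.01372 W
P_total = P_R1 + P_R2 = 0.1852 W

Final answer: 0.1852 W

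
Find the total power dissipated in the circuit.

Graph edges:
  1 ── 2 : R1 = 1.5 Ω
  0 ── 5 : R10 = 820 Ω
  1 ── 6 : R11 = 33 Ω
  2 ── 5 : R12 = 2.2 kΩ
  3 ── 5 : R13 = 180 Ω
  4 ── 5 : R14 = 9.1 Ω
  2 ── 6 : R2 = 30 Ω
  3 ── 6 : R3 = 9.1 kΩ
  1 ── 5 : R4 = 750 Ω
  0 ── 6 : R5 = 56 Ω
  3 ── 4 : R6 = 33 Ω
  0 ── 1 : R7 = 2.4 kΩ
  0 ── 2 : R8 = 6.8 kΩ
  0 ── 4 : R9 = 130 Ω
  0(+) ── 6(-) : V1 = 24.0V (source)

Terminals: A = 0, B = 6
Nodal analysis, taking node 6 as the 0 V reference.
Source V1 fixes V_0 = 24 V.
KCL at each unknown node (sum of currents leaving = 0; resistances in Ω):
  Node 1: (V_1 - V_2)/1.5 + (V_1 - V_5)/750 + (V_1 - 24)/2400 + (V_1 - 0)/33 = 0
  Node 2: (V_2 - V_1)/1.5 + (V_2 - 0)/30 + (V_2 - 24)/6800 + (V_2 - V_5)/2200 = 0
  Node 3: (V_3 - 0)/9100 + (V_3 - V_4)/33 + (V_3 - V_5)/180 = 0
  Node 4: (V_4 - V_3)/33 + (V_4 - 24)/130 + (V_4 - V_5)/9.1 = 0
  Node 5: (V_5 - V_1)/750 + (V_5 - 24)/820 + (V_5 - V_2)/2200 + (V_5 - V_3)/180 + (V_5 - V_4)/9.1 = 0
Collecting terms (coefficients in siemens):
  0.6987·V_1 - 0.6667·V_2 - 0.001333·V_5 = 0.01
  0.7006·V_2 - 0.6667·V_1 - 0.0004545·V_5 = 0.003529
  0.03597·V_3 - 0.0303·V_4 - 0.005556·V_5 = 0
  0.1479·V_4 - 0.0303·V_3 - 0.1099·V_5 = 0.1846
  0.1185·V_5 - 0.001333·V_1 - 0.0004545·V_2 - 0.005556·V_3 - 0.1099·V_4 = 0.02927
Solving these 5 simultaneous equations (Gaussian elimination) gives:
  V_1 = 0.749 V, V_2 = 0.7306 V, V_3 = 19.88 V, V_4 = 19.98 V
  V_5 = 19.73 V
Power in each resistor, P = (ΔV)²/R:
  P_R1 = (0.749 - 0.7306)²/1.5 = 0.0002268 W
  P_R2 = (0.7306 - 0)²/30 = 0.01779 W
  P_R3 = (19.88 - 0)²/9100 = 0.04343 W
  P_R4 = (0.749 - 19.73)²/750 = 0.4802 W
  P_R5 = (24 - 0)²/56 = 10.29 W
  P_R6 = (19.88 - 19.98)²/33 = 0.0003044 W
  P_R7 = (24 - 0.749)²/2400 = 0.2253 W
  P_R8 = (24 - 0.7306)²/6800 = 0.07963 W
  P_R9 = (24 - 19.98)²/130 = 0.1242 W
  P_R10 = (24 - 19.73)²/820 = 0.02226 W
  P_R11 = (0.749 - 0)²/33 = 0.017 W
  P_R12 = (0.7306 - 19.73)²/2200 = 0.164 W
  P_R13 = (19.88 - 19.73)²/180 = 0.0001308 W
  P_R14 = (19.98 - 19.73)²/9.1 = 0.007072 W
P_total = P_R1 + P_R2 + P_R3 + P_R4 + P_R5 + P_R6 + P_R7 + P_R8 + P_R9 + P_R10 + P_R11 + P_R12 + P_R13 + P_R14 = 11.47 W

Final answer: 11.47 W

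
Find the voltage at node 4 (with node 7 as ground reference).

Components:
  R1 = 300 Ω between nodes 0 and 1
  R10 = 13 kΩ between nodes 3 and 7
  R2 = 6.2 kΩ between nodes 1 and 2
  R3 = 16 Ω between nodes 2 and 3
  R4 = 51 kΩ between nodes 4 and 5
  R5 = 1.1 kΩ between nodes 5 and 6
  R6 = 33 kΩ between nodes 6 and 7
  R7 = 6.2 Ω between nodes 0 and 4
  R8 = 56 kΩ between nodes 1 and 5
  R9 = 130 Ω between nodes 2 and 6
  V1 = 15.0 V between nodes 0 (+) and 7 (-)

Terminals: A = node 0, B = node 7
Nodal analysis, taking node 7 as the 0 V reference.
Source V1 fixes V_0 = 15 V.
KCL at each unknown node (sum of currents leaving = 0; resistances in Ω):
  Node 1: (V_1 - 15)/300 + (V_1 - V_2)/6200 + (V_1 - V_5)/56000 = 0
  Node 2: (V_2 - V_1)/6200 + (V_2 - V_3)/16 + (V_2 - V_6)/130 = 0
  Node 3: (V_3 - V_2)/16 + (V_3 - 0)/13000 = 0
  Node 4: (V_4 - V_5)/51000 + (V_4 - 15)/6.2 = 0
  Node 5: (V_5 - V_4)/51000 + (V_5 - V_6)/1100 + (V_5 - V_1)/56000 = 0
  Node 6: (V_6 - V_5)/1100 + (V_6 - 0)/33000 + (V_6 - V_2)/130 = 0
Collecting terms (coefficients in siemens):
  0.003512·V_1 - 0.0001613·V_2 - 0.00001786·V_5 = 0.05
  0.07035·V_2 - 0.0001613·V_1 - 0.0625·V_3 - 0.007692·V_6 = 0
  0.06258·V_3 - 0.0625·V_2 = 0
  0.1613·V_4 - 0.00001961·V_5 = 2.419
  0.0009466·V_5 - 0.00001786·V_1 - 0.00001961·V_4 - 0.0009091·V_6 = 0
  0.008632·V_6 - 0.007692·V_2 - 0.0009091·V_5 = 0
Solving these 6 simultaneous equations (Gaussian elimination) gives:
  V_1 = 14.72 V, V_2 = 9.562 V, V_3 = 9.55 V, V_4 = 15 V
  V_5 = 9.759 V, V_6 = 9.549 V
The requested potential is V_4 = 15 V.

Final answer: V_4 = 15 V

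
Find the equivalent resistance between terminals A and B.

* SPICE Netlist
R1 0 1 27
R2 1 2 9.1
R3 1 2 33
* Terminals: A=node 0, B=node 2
Reduce the network between node 0 (A) and node 2 (B) by series/parallel combination:
  Rp1 = R2 ‖ R3 (parallel, both between nodes 1 and 2) = 1/(1/9.1 + 1/33) = 7.133 Ω
  Rs1 = R1 + Rp1 (series, joined only at node 1) = 27 + 7.133 = 34.13 Ω
R_eq = 34.13 Ω

Final answer: 34.13 Ω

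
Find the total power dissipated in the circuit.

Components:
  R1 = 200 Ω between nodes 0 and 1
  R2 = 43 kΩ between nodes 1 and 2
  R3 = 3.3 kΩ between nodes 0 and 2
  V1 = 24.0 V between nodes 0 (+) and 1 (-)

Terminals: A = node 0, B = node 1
Nodal analysis, taking node 1 as the 0 V reference.
Source V1 fixes V_0 = 24 V.
KCL at each unknown node (sum of currents leaving = 0; resistances in Ω):
  Node 2: (V_2 - 0)/43000 + (V_2 - 24)/3300 = 0
Collecting terms: 0.0003263 × V_2 = 0.007273  =>  V_2 = 22.29 V
Power in each resistor, P = (ΔV)²/R:
  P_R1 = (24 - 0)²/200 = 2.88 W
  P_R2 = (0 - 22.29)²/43000 = 0.01155 W
  P_R3 = (24 - 22.29)²/3300 = 0.0008867 W
P_total = P_R1 + P_R2 + P_R3 = 2.892 W

Final answer: 2.892 W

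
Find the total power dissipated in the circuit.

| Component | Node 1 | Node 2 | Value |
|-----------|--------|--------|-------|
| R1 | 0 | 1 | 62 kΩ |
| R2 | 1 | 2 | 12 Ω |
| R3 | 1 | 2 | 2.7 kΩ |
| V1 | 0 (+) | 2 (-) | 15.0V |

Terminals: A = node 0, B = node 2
Nodal analysis, taking node 2 as the 0 V reference.
Source V1 fixes V_0 = 15 V.
KCL at each unknown node (sum of currents leaving = 0; resistances in Ω):
  Node 1: (V_1 - 15)/62000 + (V_1 - 0)/12 + (V_1 - 0)/2700 = 0
Collecting terms: 0.08372 × V_1 = 0.0002419  =>  V_1 = 0.00289 V
Power in each resistor, P = (ΔV)²/R:
  P_R1 = (15 - 0.00289)²/62000 = 0.003628 W
  P_R2 = (0.00289 - 0)²/12 = 0.0000006959 W
  P_R3 = (0.00289 - 0)²/2700 = 0.000000003093 W
P_total = P_R1 + P_R2 + P_R3 = 0.003628 W

Final answer: 0.003628 W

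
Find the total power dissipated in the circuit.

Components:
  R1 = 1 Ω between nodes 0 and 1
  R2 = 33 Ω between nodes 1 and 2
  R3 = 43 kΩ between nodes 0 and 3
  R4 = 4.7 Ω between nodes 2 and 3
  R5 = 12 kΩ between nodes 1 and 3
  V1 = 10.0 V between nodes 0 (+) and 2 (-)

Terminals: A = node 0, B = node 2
Nodal analysis, taking node 2 as the 0 V reference.
Source V1 fixes V_0 = 10 V.
KCL at each unknown node (sum of currents leaving = 0; resistances in Ω):
  Node 1: (V_1 - 10)/1 + (V_1 - 0)/33 + (V_1 - V_3)/12000 = 0
  Node 3: (V_3 - 10)/43000 + (V_3 - 0)/4.7 + (V_3 - V_1)/12000 = 0
Collecting terms (coefficients in siemens):
  1.03·V_1 - 0.00008333·V_3 = 10
  0.2129·V_3 - 0.00008333·V_1 = 0.0002326
Determinant D = (1.03)(0.2129) - (-0.00008333)(-0.00008333) = 0.2193
V_1 = [(10)(0.2129) - (-0.00008333)(0.0002326)]/D = 9.705 V
V_3 = [(1.03)(0.0002326) - (10)(-0.00008333)]/D = 0.004892 V
Power in each resistor, P = (ΔV)²/R:
  P_R1 = (10 - 9.705)²/1 = 0.08697 W
  P_R2 = (9.705 - 0)²/33 = 2.854 W
  P_R3 = (10 - 0.004892)²/43000 = 0.002323 W
  P_R4 = (0 - 0.004892)²/4.7 = 0.000005091 W
  P_R5 = (9.705 - 0.004892)²/12000 = 0.007841 W
P_total = P_R1 + P_R2 + P_R3 + P_R4 + P_R5 = 2.951 W

Final answer: 2.951 W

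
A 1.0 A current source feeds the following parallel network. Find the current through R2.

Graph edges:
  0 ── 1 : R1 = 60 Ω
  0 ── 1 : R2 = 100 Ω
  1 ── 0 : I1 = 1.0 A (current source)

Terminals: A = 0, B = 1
All resistors sit directly between nodes 0 and 1, so they are in parallel and share one voltage V; the full source current 1 A splits among them.
1/R_par = 1/60 + 1/100 = 0.02667 S  =>  R_par = 37.5 Ω
V = I × R_par = 1 × 37.5 = 37.5 V
I_R2 = V/R2 = 37.5/100 = 0.375 A

Final answer: 0.375 A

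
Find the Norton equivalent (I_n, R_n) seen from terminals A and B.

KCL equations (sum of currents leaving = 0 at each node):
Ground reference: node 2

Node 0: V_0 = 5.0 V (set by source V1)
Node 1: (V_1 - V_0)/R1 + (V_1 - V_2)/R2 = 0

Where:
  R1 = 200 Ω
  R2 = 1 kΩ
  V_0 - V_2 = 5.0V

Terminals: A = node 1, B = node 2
Find the Thévenin equivalent first; then I_n = V_th/R_th and R_n = R_th.
Step 1 — V_th is the open-circuit voltage V_A - V_B (nothing connected across the terminals).
Nodal analysis, taking node 2 as the 0 V reference.
Source V1 fixes V_0 = 5 V.
KCL at each unknown node (sum of currents leaving = 0; resistances in Ω):
  Node 1: (V_1 - 5)/200 + (V_1 - 0)/1000 = 0
Collecting terms: 0.006 × V_1 = 0.025  =>  V_1 = 4.167 V
V_th = V_1 - V_2 = 4.167 - 0 = 4.167 V
Step 2 — R_th: zero the source — replace V1 by a short circuit (node 2 merges into node 0) — and find the resistance seen between A (node 1) and B (node 0).
Reduce the network between node 1 (A) and node 0 (B) by series/parallel combination:
  Rp1 = R1 ‖ R2 (parallel, both between nodes 0 and 1) = 1/(1/200 + 1/1000) = 166.7 Ω
R_th = 166.7 Ω
I_n = V_th/R_th = 4.167/166.7 = 0.025 A, and R_n = R_th = 166.7 Ω

Final answer: I_n = 0.025 A, R_n = 166.7 Ω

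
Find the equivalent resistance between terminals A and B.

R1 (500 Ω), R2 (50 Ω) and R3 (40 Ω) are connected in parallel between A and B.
Reduce the network between node 0 (A) and node 1 (B) by series/parallel combination:
  Rp1 = R1 ‖ R2 ‖ R3 (parallel, all between nodes 0 and 1) = 1/(1/500 + 1/50 + 1/40) = 21.28 Ω
R_eq = 21.28 Ω

Final answer: 21.28 Ω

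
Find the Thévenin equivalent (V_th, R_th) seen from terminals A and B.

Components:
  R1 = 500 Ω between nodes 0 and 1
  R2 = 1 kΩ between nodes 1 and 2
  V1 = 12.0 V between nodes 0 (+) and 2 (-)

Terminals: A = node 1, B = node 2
Step 1 — V_th is the open-circuit voltage V_A - V_B (nothing connected across the terminals).
Nodal analysis, taking node 2 as the 0 V reference.
Source V1 fixes V_0 = 12 V.
KCL at each unknown node (sum of currents leaving = 0; resistances in Ω):
  Node 1: (V_1 - 12)/500 + (V_1 - 0)/1000 = 0
Collecting terms: 0.003 × V_1 = 0.024  =>  V_1 = 8 V
V_th = V_1 - V_2 = 8 - 0 = 8 V
Step 2 — R_th: zero the source — replace V1 by a short circuit (node 2 merges into node 0) — and find the resistance seen between A (node 1) and B (node 0).
Reduce the network between node 1 (A) and node 0 (B) by series/parallel combination:
  Rp1 = R1 ‖ R2 (parallel, both between nodes 0 and 1) = 1/(1/500 + 1/1000) = 333.3 Ω
R_th = 333.3 Ω

Final answer: V_th = 8 V, R_th = 333.3 Ω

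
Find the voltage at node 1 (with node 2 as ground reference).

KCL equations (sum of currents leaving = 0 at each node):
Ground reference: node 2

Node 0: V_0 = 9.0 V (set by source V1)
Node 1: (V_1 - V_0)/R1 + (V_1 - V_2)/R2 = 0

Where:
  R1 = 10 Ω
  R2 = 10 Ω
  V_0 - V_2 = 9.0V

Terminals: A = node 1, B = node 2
Nodal analysis, taking node 2 as the 0 V reference.
Source V1 fixes V_0 = 9 V.
KCL at each unknown node (sum of currents leaving = 0; resistances in Ω):
  Node 1: (V_1 - 9)/10 + (V_1 - 0)/10 = 0
Collecting terms: 0.2 × V_1 = 0.9  =>  V_1 = 4.5 V
The requested potential is V_1 = 4.5 V.

Final answer: V_1 = 4.5 V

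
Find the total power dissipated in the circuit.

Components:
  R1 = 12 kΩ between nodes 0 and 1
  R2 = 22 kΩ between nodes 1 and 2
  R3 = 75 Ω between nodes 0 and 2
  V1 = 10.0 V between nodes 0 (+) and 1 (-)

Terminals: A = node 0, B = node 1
Nodal analysis, taking node 1 as the 0 V reference.
Source V1 fixes V_0 = 10 V.
KCL at each unknown node (sum of currents leaving = 0; resistances in Ω):
  Node 2: (V_2 - 0)/22000 + (V_2 - 10)/75 = 0
Collecting terms: 0.01338 × V_2 = 0.1333  =>  V_2 = 9.966 V
Power in each resistor, P = (ΔV)²/R:
  P_R1 = (10 - 0)²/12000 = 0.008333 W
  P_R2 = (0 - 9.966)²/22000 = 0.004515 W
  P_R3 = (10 - 9.966)²/75 = 0.00001539 W
P_total = P_R1 + P_R2 + P_R3 = 0.01286 W

Final answer: 0.01286 W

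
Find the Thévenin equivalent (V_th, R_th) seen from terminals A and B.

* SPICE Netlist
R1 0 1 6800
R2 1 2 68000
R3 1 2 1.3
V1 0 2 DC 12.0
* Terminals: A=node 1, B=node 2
Step 1 — V_th is the open-circuit voltage V_A - V_B (nothing connected across the terminals).
Nodal analysis, taking node 2 as the 0 V reference.
Source V1 fixes V_0 = 12 V.
KCL at each unknown node (sum of currents leaving = 0; resistances in Ω):
  Node 1: (V_1 - 12)/6800 + (V_1 - 0)/68000 + (V_1 - 0)/1.3 = 0
Collecting terms: 0.7694 × V_1 = 0.001765  =>  V_1 = 0.002294 V
V_th = V_1 - V_2 = 0.002294 - 0 = 0.002294 V
Step 2 — R_th: zero the source — replace V1 by a short circuit (node 2 merges into node 0) — and find the resistance seen between A (node 1) and B (node 0).
Reduce the network between node 1 (A) and node 0 (B) by series/parallel combination:
  Rp1 = R1 ‖ R2 ‖ R3 (parallel, all between nodes 0 and 1) = 1/(1/6800 + 1/68000 + 1/1.3) = 1.3 Ω
R_th = 1.3 Ω

Final answer: V_th = 0.002294 V, R_th = 1.3 Ω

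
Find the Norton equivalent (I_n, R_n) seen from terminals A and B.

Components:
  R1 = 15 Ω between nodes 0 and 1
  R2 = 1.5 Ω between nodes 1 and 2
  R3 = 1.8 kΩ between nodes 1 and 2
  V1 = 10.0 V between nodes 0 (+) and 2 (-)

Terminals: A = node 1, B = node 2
Find the Thévenin equivalent first; then I_n = V_th/R_th and R_n = R_th.
Step 1 — V_th is the open-circuit voltage V_A - V_B (nothing connected across the terminals).
Nodal analysis, taking node 2 as the 0 V reference.
Source V1 fixes V_0 = 10 V.
KCL at each unknown node (sum of currents leaving = 0; resistances in Ω):
  Node 1: (V_1 - 10)/15 + (V_1 - 0)/1.5 + (V_1 - 0)/1800 = 0
Collecting terms: 0.7339 × V_1 = 0.6667  =>  V_1 = 0.9084 V
V_th = V_1 - V_2 = 0.9084 - 0 = 0.9084 V
Step 2 — R_th: zero the source — replace V1 by a short circuit (node 2 merges into node 0) — and find the resistance seen between A (node 1) and B (node 0).
Reduce the network between node 1 (A) and node 0 (B) by series/parallel combination:
  Rp1 = R1 ‖ R2 ‖ R3 (parallel, all between nodes 0 and 1) = 1/(1/15 + 1/1.5 + 1/1800) = 1.363 Ω
R_th = 1.363 Ω
I_n = V_th/R_th = 0.9084/1.363 = 0.6667 A, and R_n = R_th = 1.363 Ω

Final answer: I_n = 0.6667 A, R_n = 1.363 Ω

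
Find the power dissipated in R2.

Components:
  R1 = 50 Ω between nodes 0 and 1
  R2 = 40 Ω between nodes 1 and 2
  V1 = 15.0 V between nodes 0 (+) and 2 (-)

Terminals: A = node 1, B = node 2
Nodal analysis, taking node 2 as the 0 V reference.
Source V1 fixes V_0 = 15 V.
KCL at each unknown node (sum of currents leaving = 0; resistances in Ω):
  Node 1: (V_1 - 15)/50 + (V_1 - 0)/40 = 0
Collecting terms: 0.045 × V_1 = 0.3  =>  V_1 = 6.667 V
I_R2 = (V_1 - V_2)/R2 = (6.667 - 0)/40 = 0.1667 A
P_R2 = I_R2² × R2 = (0.1667)² × 40 = 1.111 W

Final answer: 1.111 W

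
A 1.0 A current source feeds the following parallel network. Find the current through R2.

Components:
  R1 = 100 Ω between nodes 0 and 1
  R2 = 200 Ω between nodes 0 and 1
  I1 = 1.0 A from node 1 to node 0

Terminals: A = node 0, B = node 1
All resistors sit directly between nodes 0 and 1, so they are in parallel and share one voltage V; the full source current 1 A splits among them.
1/R_par = 1/100 + 1/200 = 0.015 S  =>  R_par = 66.67 Ω
V = I × R_par = 1 × 66.67 = 66.67 V
I_R2 = V/R2 = 66.67/200 = 0.3333 A

Final answer: 0.3333 A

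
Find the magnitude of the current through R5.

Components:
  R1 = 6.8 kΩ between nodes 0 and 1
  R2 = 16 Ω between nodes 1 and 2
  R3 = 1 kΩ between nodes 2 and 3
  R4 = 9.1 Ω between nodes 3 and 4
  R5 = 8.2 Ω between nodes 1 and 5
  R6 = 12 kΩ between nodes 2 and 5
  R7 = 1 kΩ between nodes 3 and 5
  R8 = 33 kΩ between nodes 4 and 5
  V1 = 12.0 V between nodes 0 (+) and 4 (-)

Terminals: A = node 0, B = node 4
Nodal analysis, taking node 4 as the 0 V reference.
Source V1 fixes V_0 = 12 V.
KCL at each unknown node (sum of currents leaving = 0; resistances in Ω):
  Node 1: (V_1 - 12)/6800 + (V_1 - V_2)/16 + (V_1 - V_5)/8.2 = 0
  Node 2: (V_2 - V_1)/16 + (V_2 - V_3)/1000 + (V_2 - V_5)/12000 = 0
  Node 3: (V_3 - V_2)/1000 + (V_3 - 0)/9.1 + (V_3 - V_5)/1000 = 0
  Node 5: (V_5 - V_1)/8.2 + (V_5 - V_2)/12000 + (V_5 - V_3)/1000 + (V_5 - 0)/33000 = 0
Collecting terms (coefficients in siemens):
  0.1846·V_1 - 0.0625·V_2 - 0.122·V_5 = 0.001765
  0.06358·V_2 - 0.0625·V_1 - 0.001·V_3 - 0.00008333·V_5 = 0
  0.1119·V_3 - 0.001·V_2 - 0.001·V_5 = 0
  0.1231·V_5 - 0.122·V_1 - 0.00008333·V_2 - 0.001·V_3 = 0
Solving these 4 simultaneous equations (Gaussian elimination) gives:
  V_1 = 0.8332 V, V_2 = 0.8203 V, V_3 = 0.01472 V, V_5 = 0.8263 V
I_R5 = (V_1 - V_5)/R5 = (0.8332 - 0.8263)/8.2 = 0.0008371 A
|I_R5| = 0.0008371 A

Final answer: |I_R5| = 0.0008371 A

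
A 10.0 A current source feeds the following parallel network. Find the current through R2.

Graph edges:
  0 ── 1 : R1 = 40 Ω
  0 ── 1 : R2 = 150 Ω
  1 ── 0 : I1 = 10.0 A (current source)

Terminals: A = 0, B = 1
All resistors sit directly between nodes 0 and 1, so they are in parallel and share one voltage V; the full source current 10 A splits among them.
1/R_par = 1/40 + 1/150 = 0.03167 S  =>  R_par = 31.58 Ω
V = I × R_par = 10 × 31.58 = 315.8 V
I_R2 = V/R2 = 315.8/150 = 2.105 A

Final answer: 2.105 A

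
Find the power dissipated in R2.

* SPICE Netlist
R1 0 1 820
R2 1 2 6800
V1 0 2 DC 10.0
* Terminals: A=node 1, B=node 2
Nodal analysis, taking node 2 as the 0 V reference.
Source V1 fixes V_0 = 10 V.
KCL at each unknown node (sum of currents leaving = 0; resistances in Ω):
  Node 1: (V_1 - 10)/820 + (V_1 - 0)/6800 = 0
Collecting terms: 0.001367 × V_1 = 0.0122  =>  V_1 = 8.924 V
I_R2 = (V_1 - V_2)/R2 = (8.924 - 0)/6800 = 0.001312 A
P_R2 = I_R2² × R2 = (0.001312)² × 6800 = 0.01171 W

Final answer: 0.01171 W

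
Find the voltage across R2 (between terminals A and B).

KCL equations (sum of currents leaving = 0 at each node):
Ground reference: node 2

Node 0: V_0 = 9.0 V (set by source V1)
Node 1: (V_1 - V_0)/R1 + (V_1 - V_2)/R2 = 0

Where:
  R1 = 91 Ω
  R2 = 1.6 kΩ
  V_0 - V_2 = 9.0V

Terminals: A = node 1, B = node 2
R1 and R2 are in series across V1 (node 0 → node 1 → node 2), and the output A–B is taken across R2, so this is a voltage divider.
Series current: I = V1/(R1 + R2) = 9/(91 + 1600) = 9/1691 = 0.005322 A
V_R2 = I × R2 = V1 × R2/(R1 + R2) = 9 × 1600/1691 = 8.516 V

Final answer: 8.516 V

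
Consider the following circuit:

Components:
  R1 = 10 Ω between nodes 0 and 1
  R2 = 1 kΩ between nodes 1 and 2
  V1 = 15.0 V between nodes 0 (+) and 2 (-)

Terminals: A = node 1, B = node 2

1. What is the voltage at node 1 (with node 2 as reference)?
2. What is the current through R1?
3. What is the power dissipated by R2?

Nodal analysis, taking node 2 as the 0 V reference.
Source V1 fixes V_0 = 15 V.
KCL at each unknown node (sum of currents leaving = 0; resistances in Ω):
  Node 1: (V_1 - 15)/10 + (V_1 - 0)/1000 = 0
Collecting terms: 0.101 × V_1 = 1.5  =>  V_1 = 14.85 V
Part 1:
  Read off the nodal solution: V_1 = 14.85 V
Part 2:
  I_R1 = (V_0 - V_1)/R1 = (15 - 14.85)/10 = 0.01485 A
  Magnitude: I_R1 = 0.01485 A
Part 3:
  I_R2 = (V_1 - V_2)/R2 = (14.85 - 0)/1000 = 0.01485 A
  P_R2 = I_R2² × R2 = (0.01485)² × 1000 = 0.2206 W

Final answers:
1. V_1 = 14.85 V
2. I_R1 = 0.01485 A
3. P_R2 = 0.2206 W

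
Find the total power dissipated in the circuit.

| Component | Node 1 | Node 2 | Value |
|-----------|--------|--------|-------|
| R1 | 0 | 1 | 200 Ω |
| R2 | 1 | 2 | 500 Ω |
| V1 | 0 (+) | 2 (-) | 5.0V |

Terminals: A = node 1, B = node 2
Nodal analysis, taking node 2 as the 0 V reference.
Source V1 fixes V_0 = 5 V.
KCL at each unknown node (sum of currents leaving = 0; resistances in Ω):
  Node 1: (V_1 - 5)/200 + (V_1 - 0)/500 = 0
Collecting terms: 0.007 × V_1 = 0.025  =>  V_1 = 3.571 V
Power in each resistor, P = (ΔV)²/R:
  P_R1 = (5 - 3.571)²/200 = 0.0102 W
  P_R2 = (3.571 - 0)²/500 = 0.02551 W
P_total = P_R1 + P_R2 = 0.03571 W

Final answer: 0.03571 W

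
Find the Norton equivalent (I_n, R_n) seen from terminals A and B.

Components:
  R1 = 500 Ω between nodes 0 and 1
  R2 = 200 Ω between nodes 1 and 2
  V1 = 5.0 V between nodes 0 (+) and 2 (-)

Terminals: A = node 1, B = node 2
Find the Thévenin equivalent first; then I_n = V_th/R_th and R_n = R_th.
Step 1 — V_th is the open-circuit voltage V_A - V_B (nothing connected across the terminals).
Nodal analysis, taking node 2 as the 0 V reference.
Source V1 fixes V_0 = 5 V.
KCL at each unknown node (sum of currents leaving = 0; resistances in Ω):
  Node 1: (V_1 - 5)/500 + (V_1 - 0)/200 = 0
Collecting terms: 0.007 × V_1 = 0.01  =>  V_1 = 1.429 V
V_th = V_1 - V_2 = 1.429 - 0 = 1.429 V
Step 2 — R_th: zero the source — replace V1 by a short circuit (node 2 merges into node 0) — and find the resistance seen between A (node 1) and B (node 0).
Reduce the network between node 1 (A) and node 0 (B) by series/parallel combination:
  Rp1 = R1 ‖ R2 (parallel, both between nodes 0 and 1) = 1/(1/500 + 1/200) = 142.9 Ω
R_th = 142.9 Ω
I_n = V_th/R_th = 1.429/142.9 = 0.01 A, and R_n = R_th = 142.9 Ω

Final answer: I_n = 0.01 A, R_n = 142.9 Ω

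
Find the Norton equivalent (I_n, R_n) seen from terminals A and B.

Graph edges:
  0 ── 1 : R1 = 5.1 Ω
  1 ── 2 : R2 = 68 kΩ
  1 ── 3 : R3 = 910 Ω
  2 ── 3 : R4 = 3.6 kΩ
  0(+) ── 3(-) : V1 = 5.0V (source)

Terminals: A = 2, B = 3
Find the Thévenin equivalent first; then I_n = V_th/R_th and R_n = R_th.
Step 1 — V_th is the open-circuit voltage V_A - V_B (nothing connected across the terminals).
Nodal analysis, taking node 3 as the 0 V reference.
Source V1 fixes V_0 = 5 V.
KCL at each unknown node (sum of currents leaving = 0; resistances in Ω):
  Node 1: (V_1 - 5)/5.1 + (V_1 - V_2)/68000 + (V_1 - 0)/910 = 0
  Node 2: (V_2 - V_1)/68000 + (V_2 - 0)/3600 = 0
Collecting terms (coefficients in siemens):
  0.1972·V_1 - 0.00001471·V_2 = 0.9804
  0.0002925·V_2 - 0.00001471·V_1 = 0
Determinant D = (0.1972)(0.0002925) - (-0.00001471)(-0.00001471) = 0.00005768
V_1 = [(0.9804)(0.0002925) - (-0.00001471)(0)]/D = 4.972 V
V_2 = [(0.1972)(0) - (0.9804)(-0.00001471)]/D = 0.25 V
V_th = V_2 - V_3 = 0.25 - 0 = 0.25 V
Step 2 — R_th: zero the source — replace V1 by a short circuit (node 3 merges into node 0) — and find the resistance seen between A (node 2) and B (node 0).
Reduce the network between node 2 (A) and node 0 (B) by series/parallel combination:
  Rp1 = R1 ‖ R3 (parallel, both between nodes 0 and 1) = 1/(1/5.1 + 1/910) = 5.072 Ω
  Rs1 = R2 + Rp1 (series, joined only at node 1) = 68000 + 5.072 = 68010 Ω
  Rp2 = R4 ‖ Rs1 (parallel, both between nodes 0 and 2) = 1/(1/3600 + 1/68010) = 3419 Ω
R_th = 3.419 kΩ
I_n = V_th/R_th = 0.25/3419 = 0.00007311 A, and R_n = R_th = 3.419 kΩ

Final answer: I_n = 7.311e-05 A, R_n = 3.419 kΩ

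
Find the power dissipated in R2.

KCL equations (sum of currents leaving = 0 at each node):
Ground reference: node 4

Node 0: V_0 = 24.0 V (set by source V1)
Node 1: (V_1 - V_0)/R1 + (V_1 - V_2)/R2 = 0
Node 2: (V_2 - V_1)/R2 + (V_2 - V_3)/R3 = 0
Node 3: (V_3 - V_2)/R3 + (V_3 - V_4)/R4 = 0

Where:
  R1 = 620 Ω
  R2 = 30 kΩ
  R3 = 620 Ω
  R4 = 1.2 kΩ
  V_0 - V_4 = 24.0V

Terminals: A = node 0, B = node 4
Nodal analysis, taking node 4 as the 0 V reference.
Source V1 fixes V_0 = 24 V.
KCL at each unknown node (sum of currents leaving = 0; resistances in Ω):
  Node 1: (V_1 - 24)/620 + (V_1 - V_2)/30000 = 0
  Node 2: (V_2 - V_1)/30000 + (V_2 - V_3)/620 = 0
  Node 3: (V_3 - V_2)/620 + (V_3 - 0)/1200 = 0
Collecting terms (coefficients in siemens):
  0.001646·V_1 - 0.00003333·V_2 = 0.03871
  0.001646·V_2 - 0.00003333·V_1 - 0.001613·V_3 = 0
  0.002446·V_3 - 0.001613·V_2 = 0
Solving these 3 simultaneous equations (Gaussian elimination) gives:
  V_1 = 23.54 V, V_2 = 1.346 V, V_3 = 0.8878 V
I_R2 = (V_1 - V_2)/R2 = (23.54 - 1.346)/30000 = 0.0007398 A
P_R2 = I_R2² × R2 = (0.0007398)² × 30000 = 0.01642 W

Final answer: 0.01642 W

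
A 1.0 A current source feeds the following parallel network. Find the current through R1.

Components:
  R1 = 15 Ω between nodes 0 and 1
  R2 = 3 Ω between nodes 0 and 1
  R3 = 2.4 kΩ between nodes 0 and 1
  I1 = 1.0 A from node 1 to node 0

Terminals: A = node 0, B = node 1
All resistors sit directly between nodes 0 and 1, so they are in parallel and share one voltage V; the full source current 1 A splits among them.
1/R_par = 1/15 + 1/3 + 1/2400 = 0.4004 S  =>  R_par = 2.497 Ω
V = I × R_par = 1 × 2.497 = 2.497 V
I_R1 = V/R1 = 2.497/15 = 0.1665 A

Final answer: 0.1665 A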